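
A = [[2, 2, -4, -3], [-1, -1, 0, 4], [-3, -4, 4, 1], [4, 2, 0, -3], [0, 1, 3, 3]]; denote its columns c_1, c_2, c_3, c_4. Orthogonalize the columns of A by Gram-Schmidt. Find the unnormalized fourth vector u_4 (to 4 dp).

c_1 = (2, -1, -3, 4, 0); ‖c_1‖ = 5.4772, so q_1 = (0.3651, -0.1826, -0.5477, 0.7303, 0.0000).
q_1·c_2 = 0.3651·2 + (-0.1826)·(-1) + (-0.5477)·(-4) + 0.7303·2 + 0.0000·1 = 4.5644.
u_2 = c_2 − 4.5644·q_1 = (0.3333, -0.1667, -1.5000, -1.3333, 1.0000).
‖u_2‖ = 2.2730, so q_2 = (0.1466, -0.0733, -0.6599, -0.5866, 0.4399).
q_1·c_3 = 0.3651·(-4) + (-0.1826)·0 + (-0.5477)·4 + 0.7303·0 + 0.0000·3 = -3.6515; q_2·c_3 = 0.1466·(-4) + (-0.0733)·0 + (-0.6599)·4 + (-0.5866)·0 + 0.4399·3 = -1.9064.
u_3 = c_3 + 3.6515·q_1 + 1.9064·q_2 = (-2.3871, -0.8065, 0.7419, 1.5484, 3.8387).
‖u_3‖ = 4.9023, so q_3 = (-0.4869, -0.1645, 0.1513, 0.3159, 0.7830).
q_1·c_4 = 0.3651·(-3) + (-0.1826)·4 + (-0.5477)·1 + 0.7303·(-3) + 0.0000·3 = -4.5644; q_2·c_4 = 0.1466·(-3) + (-0.0733)·4 + (-0.6599)·1 + (-0.5866)·(-3) + 0.4399·3 = 1.6864; q_3·c_4 = (-0.4869)·(-3) + (-0.1645)·4 + 0.1513·1 + 0.3159·(-3) + 0.7830·3 = 2.3557.
u_4 = c_4 + 4.5644·q_1 − 1.6864·q_2 − 2.3557·q_3 = (-0.4336, 3.6779, -0.7436, 0.5785, 0.4134).

u_4 = (-0.4336, 3.6779, -0.7436, 0.5785, 0.4134)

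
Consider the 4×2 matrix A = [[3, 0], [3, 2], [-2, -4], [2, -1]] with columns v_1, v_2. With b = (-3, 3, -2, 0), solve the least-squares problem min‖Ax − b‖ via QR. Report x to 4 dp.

x = (-0.2090, 0.7861)

v_1 = (3, 3, -2, 2); ‖v_1‖ = 5.0990, so q_1 = (0.5883, 0.5883, -0.3922, 0.3922).
q_1·v_2 = 0.5883·0 + 0.5883·2 + (-0.3922)·(-4) + 0.3922·(-1) = 2.3534.
u_2 = v_2 − 2.3534·q_1 = (-1.3846, 0.6154, -3.0769, -1.9231).
‖u_2‖ = 3.9321, so q_2 = (-0.3521, 0.1565, -0.7825, -0.4891).
Qᵀb = (0.7845, 3.0909).
Back-substitute: x_2 = 3.0909/3.9321 = 0.7861.
x_1 = (0.7845 − 2.3534·0.7861)/5.0990 = -0.2090.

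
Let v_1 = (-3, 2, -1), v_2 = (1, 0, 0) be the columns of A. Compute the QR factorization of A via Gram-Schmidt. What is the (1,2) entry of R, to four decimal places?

r_{12} = -0.8018

v_1 = (-3, 2, -1); ‖v_1‖ = 3.7417, so q_1 = (-0.8018, 0.5345, -0.2673).
r_{12} = q_1·v_2 = -0.8018.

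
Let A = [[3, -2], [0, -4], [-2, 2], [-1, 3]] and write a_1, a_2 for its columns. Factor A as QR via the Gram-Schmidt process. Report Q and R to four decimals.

a_1 = (3, 0, -2, -1); ‖a_1‖ = 3.7417, so e_1 = (0.8018, 0.0000, -0.5345, -0.2673).
e_1·a_2 = 0.8018·(-2) + 0.0000·(-4) + (-0.5345)·2 + (-0.2673)·3 = -3.4744.
u_2 = a_2 + 3.4744·e_1 = (0.7857, -4.0000, 0.1429, 2.0714).
‖u_2‖ = 4.5748, so e_2 = (0.1717, -0.8744, 0.0312, 0.4528).

Q = [[0.8018, 0.1717], [0.0000, -0.8744], [-0.5345, 0.0312], [-0.2673, 0.4528]], R = [[3.7417, -3.4744], [0.0000, 4.5748]]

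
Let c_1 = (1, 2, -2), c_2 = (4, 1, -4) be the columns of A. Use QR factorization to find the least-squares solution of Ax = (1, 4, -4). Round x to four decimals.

x = (2.2277, -0.2178)

c_1 = (1, 2, -2); ‖c_1‖ = 3.0000, so q_1 = (0.3333, 0.6667, -0.6667).
q_1·c_2 = 0.3333·4 + 0.6667·1 + (-0.6667)·(-4) = 4.6667.
u_2 = c_2 − 4.6667·q_1 = (2.4444, -2.1111, -0.8889).
‖u_2‖ = 3.3500, so q_2 = (0.7297, -0.6302, -0.2653).
Qᵀb = (5.6667, -0.7297).
Back-substitute: x_2 = -0.7297/3.3500 = -0.2178.
x_1 = (5.6667 − 4.6667·(-0.2178))/3.0000 = 2.2277.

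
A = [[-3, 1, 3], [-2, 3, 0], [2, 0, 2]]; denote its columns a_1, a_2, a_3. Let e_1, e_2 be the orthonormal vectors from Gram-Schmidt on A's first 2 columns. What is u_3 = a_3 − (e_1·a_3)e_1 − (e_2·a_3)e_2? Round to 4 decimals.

a_1 = (-3, -2, 2); ‖a_1‖ = 4.1231, so e_1 = (-0.7276, -0.4851, 0.4851).
e_1·a_2 = (-0.7276)·1 + (-0.4851)·3 + 0.4851·0 = -2.1828.
u_2 = a_2 + 2.1828·e_1 = (-0.5882, 1.9412, 1.0588).
‖u_2‖ = 2.2881, so e_2 = (-0.2571, 0.8484, 0.4628).
e_1·a_3 = (-0.7276)·3 + (-0.4851)·0 + 0.4851·2 = -1.2127; e_2·a_3 = (-0.2571)·3 + 0.8484·0 + 0.4628·2 = 0.1543.
u_3 = a_3 + 1.2127·e_1 − 0.1543·e_2 = (2.1573, -0.7191, 2.5169).

u_3 = (2.1573, -0.7191, 2.5169)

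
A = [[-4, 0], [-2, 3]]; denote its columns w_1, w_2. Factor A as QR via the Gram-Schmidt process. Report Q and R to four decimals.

Q = [[-0.8944, -0.4472], [-0.4472, 0.8944]], R = [[4.4721, -1.3416], [0.0000, 2.6833]]

q_1 = w_1/‖w_1‖ = (-4, -2)/4.4721 = (-0.8944, -0.4472).
r_{12} = q_1·w_2 = -1.3416.
u_2 = w_2 + 1.3416·q_1 = (-1.2000, 2.4000).
‖u_2‖ = 2.6833, so q_2 = (-0.4472, 0.8944).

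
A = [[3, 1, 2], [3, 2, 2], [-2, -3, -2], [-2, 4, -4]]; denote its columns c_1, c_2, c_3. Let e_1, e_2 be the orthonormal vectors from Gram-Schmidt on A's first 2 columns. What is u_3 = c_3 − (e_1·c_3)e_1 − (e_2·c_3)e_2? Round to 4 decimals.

u_3 = (-0.6977, -0.3256, -1.0698, -0.4651)

c_1 = (3, 3, -2, -2); ‖c_1‖ = 5.0990, so e_1 = (0.5883, 0.5883, -0.3922, -0.3922).
e_1·c_2 = 0.5883·1 + 0.5883·2 + (-0.3922)·(-3) + (-0.3922)·4 = 1.3728.
u_2 = c_2 − 1.3728·e_1 = (0.1923, 1.1923, -2.4615, 4.5385).
‖u_2‖ = 5.3024, so e_2 = (0.0363, 0.2249, -0.4642, 0.8559).
e_1·c_3 = 0.5883·2 + 0.5883·2 + (-0.3922)·(-2) + (-0.3922)·(-4) = 4.7068; e_2·c_3 = 0.0363·2 + 0.2249·2 + (-0.4642)·(-2) + 0.8559·(-4) = -1.9730.
u_3 = c_3 − 4.7068·e_1 + 1.9730·e_2 = (-0.6977, -0.3256, -1.0698, -0.4651).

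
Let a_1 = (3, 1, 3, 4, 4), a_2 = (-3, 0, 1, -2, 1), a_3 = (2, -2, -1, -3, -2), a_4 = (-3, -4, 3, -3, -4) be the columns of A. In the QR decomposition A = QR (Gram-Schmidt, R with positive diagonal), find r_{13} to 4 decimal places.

a_1 = (3, 1, 3, 4, 4); ‖a_1‖ = 7.1414, so e_1 = (0.4201, 0.1400, 0.4201, 0.5601, 0.5601).
r_{13} = e_1·a_3 = -2.6605.

r_{13} = -2.6605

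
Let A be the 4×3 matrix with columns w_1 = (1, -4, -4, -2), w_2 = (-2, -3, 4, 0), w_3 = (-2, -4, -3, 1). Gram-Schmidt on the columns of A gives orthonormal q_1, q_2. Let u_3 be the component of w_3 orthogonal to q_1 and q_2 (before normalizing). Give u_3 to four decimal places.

q_1 = w_1/‖w_1‖ = (1, -4, -4, -2)/6.0828 = (0.1644, -0.6576, -0.6576, -0.3288).
r_{12} = q_1·w_2 = -0.9864.
u_2 = w_2 + 0.9864·q_1 = (-1.8378, -3.6486, 3.3514, -0.3243).
‖u_2‖ = 5.2941, so q_2 = (-0.3472, -0.6892, 0.6330, -0.0613).
r_{13} = q_1·w_3 = 3.9456; r_{23} = q_2·w_3 = 1.4907.
u_3 = w_3 − 3.9456·q_1 − 1.4907·q_2 = (-2.1311, -0.3780, -1.3491, 2.3886).

u_3 = (-2.1311, -0.3780, -1.3491, 2.3886)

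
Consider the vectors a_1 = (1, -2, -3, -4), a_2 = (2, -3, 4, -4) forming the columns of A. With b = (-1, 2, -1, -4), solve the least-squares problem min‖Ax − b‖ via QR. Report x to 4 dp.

a_1 = (1, -2, -3, -4); ‖a_1‖ = 5.4772, so q_1 = (0.1826, -0.3651, -0.5477, -0.7303).
q_1·a_2 = 0.1826·2 + (-0.3651)·(-3) + (-0.5477)·4 + (-0.7303)·(-4) = 2.1909.
u_2 = a_2 − 2.1909·q_1 = (1.6000, -2.2000, 5.2000, -2.4000).
‖u_2‖ = 6.3403, so q_2 = (0.2524, -0.3470, 0.8201, -0.3785).
Qᵀb = (2.5560, -0.2524).
Back-substitute: x_2 = -0.2524/6.3403 = -0.0398.
x_1 = (2.5560 − 2.1909·(-0.0398))/5.4772 = 0.4826.

x = (0.4826, -0.0398)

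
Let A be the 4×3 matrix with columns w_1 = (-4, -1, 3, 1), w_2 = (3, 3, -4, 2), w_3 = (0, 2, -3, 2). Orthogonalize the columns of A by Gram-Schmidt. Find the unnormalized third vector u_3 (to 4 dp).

e_1 = w_1/‖w_1‖ = (-4, -1, 3, 1)/5.1962 = (-0.7698, -0.1925, 0.5774, 0.1925).
r_{12} = e_1·w_2 = -4.8113.
u_2 = w_2 + 4.8113·e_1 = (-0.7037, 2.0741, -1.2222, 2.9259).
‖u_2‖ = 3.8538, so e_2 = (-0.1826, 0.5382, -0.3171, 0.7592).
r_{13} = e_1·w_3 = -1.7321; r_{23} = e_2·w_3 = 3.5463.
u_3 = w_3 + 1.7321·e_1 − 3.5463·e_2 = (-0.6858, -0.2419, -0.8753, -0.3591).

u_3 = (-0.6858, -0.2419, -0.8753, -0.3591)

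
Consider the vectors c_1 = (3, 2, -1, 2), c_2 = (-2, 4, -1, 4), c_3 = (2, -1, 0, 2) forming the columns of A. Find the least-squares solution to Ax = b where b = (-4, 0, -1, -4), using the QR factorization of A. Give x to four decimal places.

q_1 = c_1/‖c_1‖ = (3, 2, -1, 2)/4.2426 = (0.7071, 0.4714, -0.2357, 0.4714).
r_{12} = q_1·c_2 = 2.5927.
u_2 = c_2 − 2.5927·q_1 = (-3.8333, 2.7778, -0.3889, 2.7778).
‖u_2‖ = 5.5025, so q_2 = (-0.6966, 0.5048, -0.0707, 0.5048).
r_{13} = q_1·c_3 = 1.8856; r_{23} = q_2·c_3 = -0.8885.
u_3 = c_3 − 1.8856·q_1 + 0.8885·q_2 = (0.0477, -1.4404, 0.3817, 1.5596).
‖u_3‖ = 2.1576, so q_3 = (0.0221, -0.6676, 0.1769, 0.7229).
Qᵀb = (-4.4783, 0.8380, -3.1568).
Back-substitute: x_3 = -3.1568/2.1576 = -1.4631.
x_2 = (0.8380 + 0.8885·(-1.4631))/5.5025 = -0.0840.
x_1 = (-4.4783 − 2.5927·(-0.0840) − 1.8856·(-1.4631))/4.2426 = -0.3540.

x = (-0.3540, -0.0840, -1.4631)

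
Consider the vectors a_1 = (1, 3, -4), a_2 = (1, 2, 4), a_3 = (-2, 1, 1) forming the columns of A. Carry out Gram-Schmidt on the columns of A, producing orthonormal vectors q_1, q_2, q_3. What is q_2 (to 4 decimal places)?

q_2 = (0.3183, 0.7185, 0.6184)

a_1 = (1, 3, -4); ‖a_1‖ = 5.0990, so q_1 = (0.1961, 0.5883, -0.7845).
q_1·a_2 = 0.1961·1 + 0.5883·2 + (-0.7845)·4 = -1.7650.
u_2 = a_2 + 1.7650·q_1 = (1.3462, 3.0385, 2.6154).
‖u_2‖ = 4.2290, so q_2 = (0.3183, 0.7185, 0.6184).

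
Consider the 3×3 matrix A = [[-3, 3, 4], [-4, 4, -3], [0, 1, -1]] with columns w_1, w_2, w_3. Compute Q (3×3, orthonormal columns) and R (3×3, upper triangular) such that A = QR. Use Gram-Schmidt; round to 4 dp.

w_1 = (-3, -4, 0); ‖w_1‖ = 5.0000, so q_1 = (-0.6000, -0.8000, 0.0000).
q_1·w_2 = (-0.6000)·3 + (-0.8000)·4 + 0.0000·1 = -5.0000.
u_2 = w_2 + 5.0000·q_1 = (0.0000, 0.0000, 1.0000).
‖u_2‖ = 1.0000, so q_2 = (0.0000, 0.0000, 1.0000).
q_1·w_3 = (-0.6000)·4 + (-0.8000)·(-3) + 0.0000·(-1) = 0.0000; q_2·w_3 = 0.0000·4 + 0.0000·(-3) + 1.0000·(-1) = -1.0000.
u_3 = w_3 − 0.0000·q_1 + 1.0000·q_2 = (4.0000, -3.0000, 0.0000).
‖u_3‖ = 5.0000, so q_3 = (0.8000, -0.6000, 0.0000).

Q = [[-0.6000, 0.0000, 0.8000], [-0.8000, 0.0000, -0.6000], [0.0000, 1.0000, 0.0000]], R = [[5.0000, -5.0000, 0.0000], [0.0000, 1.0000, -1.0000], [0.0000, 0.0000, 5.0000]]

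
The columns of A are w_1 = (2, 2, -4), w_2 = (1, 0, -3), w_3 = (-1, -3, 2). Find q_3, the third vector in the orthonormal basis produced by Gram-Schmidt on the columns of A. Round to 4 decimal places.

q_3 = (0.9045, -0.3015, 0.3015)

w_1 = (2, 2, -4); ‖w_1‖ = 4.8990, so q_1 = (0.4082, 0.4082, -0.8165).
q_1·w_2 = 0.4082·1 + 0.4082·0 + (-0.8165)·(-3) = 2.8577.
u_2 = w_2 − 2.8577·q_1 = (-0.1667, -1.1667, -0.6667).
‖u_2‖ = 1.3540, so q_2 = (-0.1231, -0.8616, -0.4924).
q_1·w_3 = 0.4082·(-1) + 0.4082·(-3) + (-0.8165)·2 = -3.2660; q_2·w_3 = (-0.1231)·(-1) + (-0.8616)·(-3) + (-0.4924)·2 = 1.7233.
u_3 = w_3 + 3.2660·q_1 − 1.7233·q_2 = (0.5455, -0.1818, 0.1818).
‖u_3‖ = 0.6030, so q_3 = (0.9045, -0.3015, 0.3015).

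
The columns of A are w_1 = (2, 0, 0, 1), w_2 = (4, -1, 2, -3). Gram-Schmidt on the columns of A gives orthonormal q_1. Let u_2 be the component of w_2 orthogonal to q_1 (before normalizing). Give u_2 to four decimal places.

q_1 = w_1/‖w_1‖ = (2, 0, 0, 1)/2.2361 = (0.8944, 0.0000, 0.0000, 0.4472).
r_{12} = q_1·w_2 = 2.2361.
u_2 = w_2 − 2.2361·q_1 = (2.0000, -1.0000, 2.0000, -4.0000).

u_2 = (2.0000, -1.0000, 2.0000, -4.0000)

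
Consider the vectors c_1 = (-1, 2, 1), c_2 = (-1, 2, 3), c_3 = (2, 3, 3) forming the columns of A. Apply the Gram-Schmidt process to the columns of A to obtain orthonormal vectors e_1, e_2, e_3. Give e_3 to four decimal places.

e_3 = (0.8944, 0.4472, 0.0000)

c_1 = (-1, 2, 1); ‖c_1‖ = 2.4495, so e_1 = (-0.4082, 0.8165, 0.4082).
e_1·c_2 = (-0.4082)·(-1) + 0.8165·2 + 0.4082·3 = 3.2660.
u_2 = c_2 − 3.2660·e_1 = (0.3333, -0.6667, 1.6667).
‖u_2‖ = 1.8257, so e_2 = (0.1826, -0.3651, 0.9129).
e_1·c_3 = (-0.4082)·2 + 0.8165·3 + 0.4082·3 = 2.8577; e_2·c_3 = 0.1826·2 + (-0.3651)·3 + 0.9129·3 = 2.0083.
u_3 = c_3 − 2.8577·e_1 − 2.0083·e_2 = (2.8000, 1.4000, 0.0000).
‖u_3‖ = 3.1305, so e_3 = (0.8944, 0.4472, 0.0000).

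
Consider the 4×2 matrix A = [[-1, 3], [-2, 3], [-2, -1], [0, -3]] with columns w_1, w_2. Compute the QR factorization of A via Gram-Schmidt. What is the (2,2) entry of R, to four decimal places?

w_1 = (-1, -2, -2, 0); ‖w_1‖ = 3.0000, so e_1 = (-0.3333, -0.6667, -0.6667, 0.0000).
e_1·w_2 = (-0.3333)·3 + (-0.6667)·3 + (-0.6667)·(-1) + 0.0000·(-3) = -2.3333.
u_2 = w_2 + 2.3333·e_1 = (2.2222, 1.4444, -2.5556, -3.0000).
r_{22} = ‖u_2‖ = 4.7493.

r_{22} = 4.7493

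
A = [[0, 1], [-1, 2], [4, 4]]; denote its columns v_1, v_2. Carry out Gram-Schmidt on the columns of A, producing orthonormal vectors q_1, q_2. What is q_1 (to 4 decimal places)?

q_1 = (0.0000, -0.2425, 0.9701)

q_1 = v_1/‖v_1‖ = (0, -1, 4)/4.1231 = (0.0000, -0.2425, 0.9701).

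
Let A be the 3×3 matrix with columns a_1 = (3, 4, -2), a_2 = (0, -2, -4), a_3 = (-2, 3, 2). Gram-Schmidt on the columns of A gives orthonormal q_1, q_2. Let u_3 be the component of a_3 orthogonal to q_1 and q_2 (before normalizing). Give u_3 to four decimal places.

q_1 = a_1/‖a_1‖ = (3, 4, -2)/5.3852 = (0.5571, 0.7428, -0.3714).
r_{12} = q_1·a_2 = 0.0000.
u_2 = a_2 + 0.0000·q_1 = (0.0000, -2.0000, -4.0000).
‖u_2‖ = 4.4721, so q_2 = (0.0000, -0.4472, -0.8944).
r_{13} = q_1·a_3 = 0.3714; r_{23} = q_2·a_3 = -3.1305.
u_3 = a_3 − 0.3714·q_1 + 3.1305·q_2 = (-2.2069, 1.3241, -0.6621).

u_3 = (-2.2069, 1.3241, -0.6621)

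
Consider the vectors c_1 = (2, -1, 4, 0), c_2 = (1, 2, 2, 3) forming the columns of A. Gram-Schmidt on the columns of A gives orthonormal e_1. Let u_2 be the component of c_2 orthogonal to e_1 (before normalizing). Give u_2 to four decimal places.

e_1 = c_1/‖c_1‖ = (2, -1, 4, 0)/4.5826 = (0.4364, -0.2182, 0.8729, 0.0000).
r_{12} = e_1·c_2 = 1.7457.
u_2 = c_2 − 1.7457·e_1 = (0.2381, 2.3810, 0.4762, 3.0000).

u_2 = (0.2381, 2.3810, 0.4762, 3.0000)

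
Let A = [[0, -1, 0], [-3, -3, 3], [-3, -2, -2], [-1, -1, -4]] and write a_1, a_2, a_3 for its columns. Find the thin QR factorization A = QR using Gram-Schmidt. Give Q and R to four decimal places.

Q = [[0.0000, -0.8094, -0.2335], [-0.6882, -0.3834, 0.5003], [-0.6882, 0.4260, -0.2335], [-0.2294, -0.1278, -0.8004]], R = [[4.3589, 3.6707, 0.2294], [0.0000, 1.2354, -1.4911], [0.0000, 0.0000, 5.1695]]

a_1 = (0, -3, -3, -1); ‖a_1‖ = 4.3589, so q_1 = (0.0000, -0.6882, -0.6882, -0.2294).
q_1·a_2 = 0.0000·(-1) + (-0.6882)·(-3) + (-0.6882)·(-2) + (-0.2294)·(-1) = 3.6707.
u_2 = a_2 − 3.6707·q_1 = (-1.0000, -0.4737, 0.5263, -0.1579).
‖u_2‖ = 1.2354, so q_2 = (-0.8094, -0.3834, 0.4260, -0.1278).
q_1·a_3 = 0.0000·0 + (-0.6882)·3 + (-0.6882)·(-2) + (-0.2294)·(-4) = 0.2294; q_2·a_3 = (-0.8094)·0 + (-0.3834)·3 + 0.4260·(-2) + (-0.1278)·(-4) = -1.4911.
u_3 = a_3 − 0.2294·q_1 + 1.4911·q_2 = (-1.2069, 2.5862, -1.2069, -4.1379).
‖u_3‖ = 5.1695, so q_3 = (-0.2335, 0.5003, -0.2335, -0.8004).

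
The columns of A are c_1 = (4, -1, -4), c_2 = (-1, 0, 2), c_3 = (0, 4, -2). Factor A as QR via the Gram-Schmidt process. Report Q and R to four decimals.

Q = [[0.6963, 0.5698, 0.4364], [-0.1741, -0.4558, 0.8729], [-0.6963, 0.6838, 0.2182]], R = [[5.7446, -2.0889, 0.6963], [0.0000, 0.7977, -3.1909], [0.0000, 0.0000, 3.0551]]

c_1 = (4, -1, -4); ‖c_1‖ = 5.7446, so q_1 = (0.6963, -0.1741, -0.6963).
q_1·c_2 = 0.6963·(-1) + (-0.1741)·0 + (-0.6963)·2 = -2.0889.
u_2 = c_2 + 2.0889·q_1 = (0.4545, -0.3636, 0.5455).
‖u_2‖ = 0.7977, so q_2 = (0.5698, -0.4558, 0.6838).
q_1·c_3 = 0.6963·0 + (-0.1741)·4 + (-0.6963)·(-2) = 0.6963; q_2·c_3 = 0.5698·0 + (-0.4558)·4 + 0.6838·(-2) = -3.1909.
u_3 = c_3 − 0.6963·q_1 + 3.1909·q_2 = (1.3333, 2.6667, 0.6667).
‖u_3‖ = 3.0551, so q_3 = (0.4364, 0.8729, 0.2182).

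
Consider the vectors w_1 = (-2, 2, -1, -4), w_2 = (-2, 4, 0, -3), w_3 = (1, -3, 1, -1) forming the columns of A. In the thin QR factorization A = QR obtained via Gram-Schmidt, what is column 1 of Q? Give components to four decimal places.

w_1 = (-2, 2, -1, -4); ‖w_1‖ = 5.0000, so q_1 = (-0.4000, 0.4000, -0.2000, -0.8000).

q_1 = (-0.4000, 0.4000, -0.2000, -0.8000)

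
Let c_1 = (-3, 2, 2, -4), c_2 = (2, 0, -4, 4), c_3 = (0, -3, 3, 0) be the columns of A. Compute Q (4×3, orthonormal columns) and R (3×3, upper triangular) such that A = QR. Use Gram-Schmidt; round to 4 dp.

Q = [[-0.5222, -0.2462, -0.8165], [0.3482, 0.6155, -0.4082], [0.3482, -0.7385, 0.0000], [-0.6963, 0.1231, 0.4082]], R = [[5.7446, -5.2223, 0.0000], [0.0000, 2.9542, -4.0620], [0.0000, 0.0000, 1.2247]]

e_1 = c_1/‖c_1‖ = (-3, 2, 2, -4)/5.7446 = (-0.5222, 0.3482, 0.3482, -0.6963).
r_{12} = e_1·c_2 = -5.2223.
u_2 = c_2 + 5.2223·e_1 = (-0.7273, 1.8182, -2.1818, 0.3636).
‖u_2‖ = 2.9542, so e_2 = (-0.2462, 0.6155, -0.7385, 0.1231).
r_{13} = e_1·c_3 = 0.0000; r_{23} = e_2·c_3 = -4.0620.
u_3 = c_3 + 0.0000·e_1 + 4.0620·e_2 = (-1.0000, -0.5000, 0.0000, 0.5000).
‖u_3‖ = 1.2247, so e_3 = (-0.8165, -0.4082, 0.0000, 0.4082).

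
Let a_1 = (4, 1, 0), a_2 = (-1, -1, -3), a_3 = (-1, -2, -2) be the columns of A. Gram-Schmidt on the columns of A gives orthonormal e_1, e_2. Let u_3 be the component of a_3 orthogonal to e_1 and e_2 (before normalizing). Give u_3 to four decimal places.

u_3 = (0.2778, -1.1111, 0.2778)

a_1 = (4, 1, 0); ‖a_1‖ = 4.1231, so e_1 = (0.9701, 0.2425, 0.0000).
e_1·a_2 = 0.9701·(-1) + 0.2425·(-1) + 0.0000·(-3) = -1.2127.
u_2 = a_2 + 1.2127·e_1 = (0.1765, -0.7059, -3.0000).
‖u_2‖ = 3.0870, so e_2 = (0.0572, -0.2287, -0.9718).
e_1·a_3 = 0.9701·(-1) + 0.2425·(-2) + 0.0000·(-2) = -1.4552; e_2·a_3 = 0.0572·(-1) + (-0.2287)·(-2) + (-0.9718)·(-2) = 2.3438.
u_3 = a_3 + 1.4552·e_1 − 2.3438·e_2 = (0.2778, -1.1111, 0.2778).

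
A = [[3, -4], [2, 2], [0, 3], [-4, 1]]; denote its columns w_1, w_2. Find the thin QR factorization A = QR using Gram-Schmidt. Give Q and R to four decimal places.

w_1 = (3, 2, 0, -4); ‖w_1‖ = 5.3852, so e_1 = (0.5571, 0.3714, 0.0000, -0.7428).
e_1·w_2 = 0.5571·(-4) + 0.3714·2 + 0.0000·3 + (-0.7428)·1 = -2.2283.
u_2 = w_2 + 2.2283·e_1 = (-2.7586, 2.8276, 3.0000, -0.6552).
‖u_2‖ = 5.0034, so e_2 = (-0.5513, 0.5651, 0.5996, -0.1309).

Q = [[0.5571, -0.5513], [0.3714, 0.5651], [0.0000, 0.5996], [-0.7428, -0.1309]], R = [[5.3852, -2.2283], [0.0000, 5.0034]]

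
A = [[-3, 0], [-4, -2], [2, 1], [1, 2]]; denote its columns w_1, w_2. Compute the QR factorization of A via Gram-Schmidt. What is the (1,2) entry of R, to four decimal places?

r_{12} = 2.1909

w_1 = (-3, -4, 2, 1); ‖w_1‖ = 5.4772, so e_1 = (-0.5477, -0.7303, 0.3651, 0.1826).
r_{12} = e_1·w_2 = 2.1909.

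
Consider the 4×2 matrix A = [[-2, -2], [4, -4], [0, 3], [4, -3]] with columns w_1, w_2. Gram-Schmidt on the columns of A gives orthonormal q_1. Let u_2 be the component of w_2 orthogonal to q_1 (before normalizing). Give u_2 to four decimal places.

w_1 = (-2, 4, 0, 4); ‖w_1‖ = 6.0000, so q_1 = (-0.3333, 0.6667, 0.0000, 0.6667).
q_1·w_2 = (-0.3333)·(-2) + 0.6667·(-4) + 0.0000·3 + 0.6667·(-3) = -4.0000.
u_2 = w_2 + 4.0000·q_1 = (-3.3333, -1.3333, 3.0000, -0.3333).

u_2 = (-3.3333, -1.3333, 3.0000, -0.3333)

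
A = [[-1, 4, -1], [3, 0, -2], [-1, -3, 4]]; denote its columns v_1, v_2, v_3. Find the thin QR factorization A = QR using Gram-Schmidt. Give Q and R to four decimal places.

Q = [[-0.3015, 0.7832, 0.5437], [0.9045, 0.0546, 0.4229], [-0.3015, -0.6193, 0.7249]], R = [[3.3166, -0.3015, -2.7136], [0.0000, 4.9909, -3.3698], [0.0000, 0.0000, 1.5103]]

v_1 = (-1, 3, -1); ‖v_1‖ = 3.3166, so e_1 = (-0.3015, 0.9045, -0.3015).
e_1·v_2 = (-0.3015)·4 + 0.9045·0 + (-0.3015)·(-3) = -0.3015.
u_2 = v_2 + 0.3015·e_1 = (3.9091, 0.2727, -3.0909).
‖u_2‖ = 4.9909, so e_2 = (0.7832, 0.0546, -0.6193).
e_1·v_3 = (-0.3015)·(-1) + 0.9045·(-2) + (-0.3015)·4 = -2.7136; e_2·v_3 = 0.7832·(-1) + 0.0546·(-2) + (-0.6193)·4 = -3.3698.
u_3 = v_3 + 2.7136·e_1 + 3.3698·e_2 = (0.8212, 0.6387, 1.0949).
‖u_3‖ = 1.5103, so e_3 = (0.5437, 0.4229, 0.7249).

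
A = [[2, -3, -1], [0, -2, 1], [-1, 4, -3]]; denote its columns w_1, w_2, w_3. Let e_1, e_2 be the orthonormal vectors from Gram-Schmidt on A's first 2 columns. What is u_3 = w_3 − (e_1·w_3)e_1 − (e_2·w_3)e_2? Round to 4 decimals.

w_1 = (2, 0, -1); ‖w_1‖ = 2.2361, so e_1 = (0.8944, 0.0000, -0.4472).
e_1·w_2 = 0.8944·(-3) + 0.0000·(-2) + (-0.4472)·4 = -4.4721.
u_2 = w_2 + 4.4721·e_1 = (1.0000, -2.0000, 2.0000).
‖u_2‖ = 3.0000, so e_2 = (0.3333, -0.6667, 0.6667).
e_1·w_3 = 0.8944·(-1) + 0.0000·1 + (-0.4472)·(-3) = 0.4472; e_2·w_3 = 0.3333·(-1) + (-0.6667)·1 + 0.6667·(-3) = -3.0000.
u_3 = w_3 − 0.4472·e_1 + 3.0000·e_2 = (-0.4000, -1.0000, -0.8000).

u_3 = (-0.4000, -1.0000, -0.8000)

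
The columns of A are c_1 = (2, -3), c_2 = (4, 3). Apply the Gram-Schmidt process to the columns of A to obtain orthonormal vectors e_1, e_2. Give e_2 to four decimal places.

e_1 = c_1/‖c_1‖ = (2, -3)/3.6056 = (0.5547, -0.8321).
r_{12} = e_1·c_2 = -0.2774.
u_2 = c_2 + 0.2774·e_1 = (4.1538, 2.7692).
‖u_2‖ = 4.9923, so e_2 = (0.8321, 0.5547).

e_2 = (0.8321, 0.5547)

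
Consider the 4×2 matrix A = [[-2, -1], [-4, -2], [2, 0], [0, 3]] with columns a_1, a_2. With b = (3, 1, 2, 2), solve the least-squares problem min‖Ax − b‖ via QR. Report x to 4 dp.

x = (-0.3983, 0.3559)

e_1 = a_1/‖a_1‖ = (-2, -4, 2, 0)/4.8990 = (-0.4082, -0.8165, 0.4082, 0.0000).
r_{12} = e_1·a_2 = 2.0412.
u_2 = a_2 − 2.0412·e_1 = (-0.1667, -0.3333, -0.8333, 3.0000).
‖u_2‖ = 3.1358, so e_2 = (-0.0531, -0.1063, -0.2657, 0.9567).
Qᵀb = (-1.2247, 1.1161).
Back-substitute: x_2 = 1.1161/3.1358 = 0.3559.
x_1 = (-1.2247 − 2.0412·0.3559)/4.8990 = -0.3983.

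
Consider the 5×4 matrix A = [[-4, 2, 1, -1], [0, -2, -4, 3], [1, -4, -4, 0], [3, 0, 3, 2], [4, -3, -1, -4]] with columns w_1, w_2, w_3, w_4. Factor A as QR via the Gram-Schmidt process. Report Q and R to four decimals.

Q = [[-0.6172, -0.0651, 0.5470, -0.0862], [0.0000, -0.4554, -0.5723, 0.3759], [0.1543, -0.7807, 0.4510, 0.2366], [0.4629, 0.3904, 0.3858, 0.6376], [0.6172, -0.1627, 0.1449, -0.6235]], R = [[6.4807, -3.7033, -0.4629, -0.9258], [0.0000, 4.3916, 6.2132, 0.1301], [0.0000, 0.0000, 2.0449, -2.0720], [0.0000, 0.0000, 0.0000, 4.9832]]

w_1 = (-4, 0, 1, 3, 4); ‖w_1‖ = 6.4807, so e_1 = (-0.6172, 0.0000, 0.1543, 0.4629, 0.6172).
e_1·w_2 = (-0.6172)·2 + 0.0000·(-2) + 0.1543·(-4) + 0.4629·0 + 0.6172·(-3) = -3.7033.
u_2 = w_2 + 3.7033·e_1 = (-0.2857, -2.0000, -3.4286, 1.7143, -0.7143).
‖u_2‖ = 4.3916, so e_2 = (-0.0651, -0.4554, -0.7807, 0.3904, -0.1627).
e_1·w_3 = (-0.6172)·1 + 0.0000·(-4) + 0.1543·(-4) + 0.4629·3 + 0.6172·(-1) = -0.4629; e_2·w_3 = (-0.0651)·1 + (-0.4554)·(-4) + (-0.7807)·(-4) + 0.3904·3 + (-0.1627)·(-1) = 6.2132.
u_3 = w_3 + 0.4629·e_1 − 6.2132·e_2 = (1.1185, -1.1704, 0.9222, 0.7889, 0.2963).
‖u_3‖ = 2.0449, so e_3 = (0.5470, -0.5723, 0.4510, 0.3858, 0.1449).
e_1·w_4 = (-0.6172)·(-1) + 0.0000·3 + 0.1543·0 + 0.4629·2 + 0.6172·(-4) = -0.9258; e_2·w_4 = (-0.0651)·(-1) + (-0.4554)·3 + (-0.7807)·0 + 0.3904·2 + (-0.1627)·(-4) = 0.1301; e_3·w_4 = 0.5470·(-1) + (-0.5723)·3 + 0.4510·0 + 0.3858·2 + 0.1449·(-4) = -2.0720.
u_4 = w_4 + 0.9258·e_1 − 0.1301·e_2 + 2.0720·e_3 = (-0.4296, 1.8733, 1.1789, 3.1771, -3.1072).
‖u_4‖ = 4.9832, so e_4 = (-0.0862, 0.3759, 0.2366, 0.6376, -0.6235).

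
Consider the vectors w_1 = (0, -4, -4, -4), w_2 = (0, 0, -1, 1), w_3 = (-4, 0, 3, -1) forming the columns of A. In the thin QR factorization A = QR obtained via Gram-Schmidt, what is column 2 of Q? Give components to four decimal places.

q_2 = (0.0000, 0.0000, -0.7071, 0.7071)

w_1 = (0, -4, -4, -4); ‖w_1‖ = 6.9282, so q_1 = (0.0000, -0.5774, -0.5774, -0.5774).
q_1·w_2 = 0.0000·0 + (-0.5774)·0 + (-0.5774)·(-1) + (-0.5774)·1 = 0.0000.
u_2 = w_2 + 0.0000·q_1 = (0.0000, 0.0000, -1.0000, 1.0000).
‖u_2‖ = 1.4142, so q_2 = (0.0000, 0.0000, -0.7071, 0.7071).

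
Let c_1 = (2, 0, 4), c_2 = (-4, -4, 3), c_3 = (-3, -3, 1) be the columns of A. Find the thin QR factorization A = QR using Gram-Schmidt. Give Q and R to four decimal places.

c_1 = (2, 0, 4); ‖c_1‖ = 4.4721, so q_1 = (0.4472, 0.0000, 0.8944).
q_1·c_2 = 0.4472·(-4) + 0.0000·(-4) + 0.8944·3 = 0.8944.
u_2 = c_2 − 0.8944·q_1 = (-4.4000, -4.0000, 2.2000).
‖u_2‖ = 6.3403, so q_2 = (-0.6940, -0.6309, 0.3470).
q_1·c_3 = 0.4472·(-3) + 0.0000·(-3) + 0.8944·1 = -0.4472; q_2·c_3 = (-0.6940)·(-3) + (-0.6309)·(-3) + 0.3470·1 = 4.3215.
u_3 = c_3 + 0.4472·q_1 − 4.3215·q_2 = (0.1990, -0.2736, -0.0995).
‖u_3‖ = 0.3527, so q_3 = (0.5643, -0.7759, -0.2821).

Q = [[0.4472, -0.6940, 0.5643], [0.0000, -0.6309, -0.7759], [0.8944, 0.3470, -0.2821]], R = [[4.4721, 0.8944, -0.4472], [0.0000, 6.3403, 4.3215], [0.0000, 0.0000, 0.3527]]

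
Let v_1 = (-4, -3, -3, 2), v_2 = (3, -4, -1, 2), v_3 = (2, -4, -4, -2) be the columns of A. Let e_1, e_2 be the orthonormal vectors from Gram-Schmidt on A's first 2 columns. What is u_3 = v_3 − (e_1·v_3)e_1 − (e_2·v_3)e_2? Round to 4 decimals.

u_3 = (0.6874, -0.6764, -2.7443, -3.7562)

v_1 = (-4, -3, -3, 2); ‖v_1‖ = 6.1644, so e_1 = (-0.6489, -0.4867, -0.4867, 0.3244).
e_1·v_2 = (-0.6489)·3 + (-0.4867)·(-4) + (-0.4867)·(-1) + 0.3244·2 = 1.1355.
u_2 = v_2 − 1.1355·e_1 = (3.7368, -3.4474, -0.4474, 1.6316).
‖u_2‖ = 5.3582, so e_2 = (0.6974, -0.6434, -0.0835, 0.3045).
e_1·v_3 = (-0.6489)·2 + (-0.4867)·(-4) + (-0.4867)·(-4) + 0.3244·(-2) = 1.9467; e_2·v_3 = 0.6974·2 + (-0.6434)·(-4) + (-0.0835)·(-4) + 0.3045·(-2) = 3.6933.
u_3 = v_3 − 1.9467·e_1 − 3.6933·e_2 = (0.6874, -0.6764, -2.7443, -3.7562).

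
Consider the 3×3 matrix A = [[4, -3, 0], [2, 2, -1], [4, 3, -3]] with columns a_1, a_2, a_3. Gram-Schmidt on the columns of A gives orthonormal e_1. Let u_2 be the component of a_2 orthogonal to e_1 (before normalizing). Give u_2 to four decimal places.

e_1 = a_1/‖a_1‖ = (4, 2, 4)/6.0000 = (0.6667, 0.3333, 0.6667).
r_{12} = e_1·a_2 = 0.6667.
u_2 = a_2 − 0.6667·e_1 = (-3.4444, 1.7778, 2.5556).

u_2 = (-3.4444, 1.7778, 2.5556)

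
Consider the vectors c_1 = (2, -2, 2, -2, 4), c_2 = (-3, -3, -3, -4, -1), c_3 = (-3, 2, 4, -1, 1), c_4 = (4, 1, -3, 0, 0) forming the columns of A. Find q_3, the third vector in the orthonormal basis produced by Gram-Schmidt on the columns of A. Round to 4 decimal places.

c_1 = (2, -2, 2, -2, 4); ‖c_1‖ = 5.6569, so q_1 = (0.3536, -0.3536, 0.3536, -0.3536, 0.7071).
q_1·c_2 = 0.3536·(-3) + (-0.3536)·(-3) + 0.3536·(-3) + (-0.3536)·(-4) + 0.7071·(-1) = -0.3536.
u_2 = c_2 + 0.3536·q_1 = (-2.8750, -3.1250, -2.8750, -4.1250, -0.7500).
‖u_2‖ = 6.6238, so q_2 = (-0.4340, -0.4718, -0.4340, -0.6228, -0.1132).
q_1·c_3 = 0.3536·(-3) + (-0.3536)·2 + 0.3536·4 + (-0.3536)·(-1) + 0.7071·1 = 0.7071; q_2·c_3 = (-0.4340)·(-3) + (-0.4718)·2 + (-0.4340)·4 + (-0.6228)·(-1) + (-0.1132)·1 = -0.8681.
u_3 = c_3 − 0.7071·q_1 + 0.8681·q_2 = (-3.6268, 1.8405, 3.3732, -1.2906, 0.4017).
‖u_3‖ = 5.4540, so q_3 = (-0.6650, 0.3374, 0.6185, -0.2366, 0.0737).

q_3 = (-0.6650, 0.3374, 0.6185, -0.2366, 0.0737)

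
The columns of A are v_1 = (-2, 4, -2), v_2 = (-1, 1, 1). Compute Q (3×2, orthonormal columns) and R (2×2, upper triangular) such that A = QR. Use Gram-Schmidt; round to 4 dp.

Q = [[-0.4082, -0.4364], [0.8165, 0.2182], [-0.4082, 0.8729]], R = [[4.8990, 0.8165], [0.0000, 1.5275]]

v_1 = (-2, 4, -2); ‖v_1‖ = 4.8990, so e_1 = (-0.4082, 0.8165, -0.4082).
e_1·v_2 = (-0.4082)·(-1) + 0.8165·1 + (-0.4082)·1 = 0.8165.
u_2 = v_2 − 0.8165·e_1 = (-0.6667, 0.3333, 1.3333).
‖u_2‖ = 1.5275, so e_2 = (-0.4364, 0.2182, 0.8729).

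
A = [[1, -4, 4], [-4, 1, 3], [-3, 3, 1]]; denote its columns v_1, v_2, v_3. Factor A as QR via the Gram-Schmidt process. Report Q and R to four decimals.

Q = [[0.1961, -0.8673, 0.4575], [-0.7845, -0.4187, -0.4575], [-0.5883, 0.2692, 0.7625]], R = [[5.0990, -3.3340, -2.1573], [0.0000, 3.8581, -4.4562], [0.0000, 0.0000, 1.2200]]

v_1 = (1, -4, -3); ‖v_1‖ = 5.0990, so e_1 = (0.1961, -0.7845, -0.5883).
e_1·v_2 = 0.1961·(-4) + (-0.7845)·1 + (-0.5883)·3 = -3.3340.
u_2 = v_2 + 3.3340·e_1 = (-3.3462, -1.6154, 1.0385).
‖u_2‖ = 3.8581, so e_2 = (-0.8673, -0.4187, 0.2692).
e_1·v_3 = 0.1961·4 + (-0.7845)·3 + (-0.5883)·1 = -2.1573; e_2·v_3 = (-0.8673)·4 + (-0.4187)·3 + 0.2692·1 = -4.4562.
u_3 = v_3 + 2.1573·e_1 + 4.4562·e_2 = (0.5581, -0.5581, 0.9302).
‖u_3‖ = 1.2200, so e_3 = (0.4575, -0.4575, 0.7625).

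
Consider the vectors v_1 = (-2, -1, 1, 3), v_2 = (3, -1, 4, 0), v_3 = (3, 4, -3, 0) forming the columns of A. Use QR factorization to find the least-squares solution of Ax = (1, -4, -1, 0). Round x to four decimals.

e_1 = v_1/‖v_1‖ = (-2, -1, 1, 3)/3.8730 = (-0.5164, -0.2582, 0.2582, 0.7746).
r_{12} = e_1·v_2 = -0.2582.
u_2 = v_2 + 0.2582·e_1 = (2.8667, -1.0667, 4.0667, 0.2000).
‖u_2‖ = 5.0925, so e_2 = (0.5629, -0.2095, 0.7986, 0.0393).
r_{13} = e_1·v_3 = -3.3566; r_{23} = e_2·v_3 = -1.5448.
u_3 = v_3 + 3.3566·e_1 + 1.5448·e_2 = (2.1362, 2.8098, -0.8997, 2.6607).
‖u_3‖ = 4.5108, so e_3 = (0.4736, 0.6229, -0.1995, 0.5898).
Qᵀb = (0.2582, 0.6022, -1.8186).
Back-substitute: x_3 = -1.8186/4.5108 = -0.4032.
x_2 = (0.6022 + 1.5448·(-0.4032))/5.0925 = -0.0040.
x_1 = (0.2582 + 0.2582·(-0.0040) + 3.3566·(-0.4032))/3.8730 = -0.2830.

x = (-0.2830, -0.0040, -0.4032)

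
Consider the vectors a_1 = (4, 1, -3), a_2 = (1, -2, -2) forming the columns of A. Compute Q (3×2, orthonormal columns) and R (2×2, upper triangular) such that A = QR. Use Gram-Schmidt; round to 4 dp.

Q = [[0.7845, -0.0902], [0.1961, -0.9025], [-0.5883, -0.4212]], R = [[5.0990, 1.5689], [0.0000, 2.5570]]

e_1 = a_1/‖a_1‖ = (4, 1, -3)/5.0990 = (0.7845, 0.1961, -0.5883).
r_{12} = e_1·a_2 = 1.5689.
u_2 = a_2 − 1.5689·e_1 = (-0.2308, -2.3077, -1.0769).
‖u_2‖ = 2.5570, so e_2 = (-0.0902, -0.9025, -0.4212).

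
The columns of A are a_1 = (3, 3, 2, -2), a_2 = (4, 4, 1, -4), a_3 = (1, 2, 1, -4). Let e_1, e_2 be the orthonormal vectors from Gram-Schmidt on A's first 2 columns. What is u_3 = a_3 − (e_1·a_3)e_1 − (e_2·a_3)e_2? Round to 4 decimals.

e_1 = a_1/‖a_1‖ = (3, 3, 2, -2)/5.0990 = (0.5883, 0.5883, 0.3922, -0.3922).
r_{12} = e_1·a_2 = 6.6679.
u_2 = a_2 − 6.6679·e_1 = (0.0769, 0.0769, -1.6154, -1.3846).
‖u_2‖ = 2.1304, so e_2 = (0.0361, 0.0361, -0.7583, -0.6499).
r_{13} = e_1·a_3 = 3.7262; r_{23} = e_2·a_3 = 1.9498.
u_3 = a_3 − 3.7262·e_1 − 1.9498·e_2 = (-1.2627, -0.2627, 1.0169, -1.2712).

u_3 = (-1.2627, -0.2627, 1.0169, -1.2712)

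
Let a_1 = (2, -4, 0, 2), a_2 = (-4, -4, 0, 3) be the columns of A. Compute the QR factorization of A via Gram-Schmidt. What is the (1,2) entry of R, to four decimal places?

r_{12} = 2.8577

q_1 = a_1/‖a_1‖ = (2, -4, 0, 2)/4.8990 = (0.4082, -0.8165, 0.0000, 0.4082).
r_{12} = q_1·a_2 = 2.8577.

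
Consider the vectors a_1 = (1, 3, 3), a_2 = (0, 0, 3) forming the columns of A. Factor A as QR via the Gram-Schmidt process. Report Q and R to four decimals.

a_1 = (1, 3, 3); ‖a_1‖ = 4.3589, so q_1 = (0.2294, 0.6882, 0.6882).
q_1·a_2 = 0.2294·0 + 0.6882·0 + 0.6882·3 = 2.0647.
u_2 = a_2 − 2.0647·q_1 = (-0.4737, -1.4211, 1.5789).
‖u_2‖ = 2.1764, so q_2 = (-0.2176, -0.6529, 0.7255).

Q = [[0.2294, -0.2176], [0.6882, -0.6529], [0.6882, 0.7255]], R = [[4.3589, 2.0647], [0.0000, 2.1764]]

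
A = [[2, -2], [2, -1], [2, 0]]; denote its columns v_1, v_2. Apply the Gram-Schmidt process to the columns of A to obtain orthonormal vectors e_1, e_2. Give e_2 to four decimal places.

e_2 = (-0.7071, 0.0000, 0.7071)

v_1 = (2, 2, 2); ‖v_1‖ = 3.4641, so e_1 = (0.5774, 0.5774, 0.5774).
e_1·v_2 = 0.5774·(-2) + 0.5774·(-1) + 0.5774·0 = -1.7321.
u_2 = v_2 + 1.7321·e_1 = (-1.0000, 0.0000, 1.0000).
‖u_2‖ = 1.4142, so e_2 = (-0.7071, 0.0000, 0.7071).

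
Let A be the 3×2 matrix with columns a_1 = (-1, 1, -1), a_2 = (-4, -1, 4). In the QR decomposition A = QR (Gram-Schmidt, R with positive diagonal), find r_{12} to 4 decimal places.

r_{12} = -0.5774

a_1 = (-1, 1, -1); ‖a_1‖ = 1.7321, so q_1 = (-0.5774, 0.5774, -0.5774).
r_{12} = q_1·a_2 = -0.5774.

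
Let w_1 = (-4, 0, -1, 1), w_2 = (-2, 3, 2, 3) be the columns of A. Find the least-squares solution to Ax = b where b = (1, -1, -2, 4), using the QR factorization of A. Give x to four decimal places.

x = (0.0646, 0.0930)

e_1 = w_1/‖w_1‖ = (-4, 0, -1, 1)/4.2426 = (-0.9428, 0.0000, -0.2357, 0.2357).
r_{12} = e_1·w_2 = 2.1213.
u_2 = w_2 − 2.1213·e_1 = (0.0000, 3.0000, 2.5000, 2.5000).
‖u_2‖ = 4.6368, so e_2 = (0.0000, 0.6470, 0.5392, 0.5392).
Qᵀb = (0.4714, 0.4313).
Back-substitute: x_2 = 0.4313/4.6368 = 0.0930.
x_1 = (0.4714 − 2.1213·0.0930)/4.2426 = 0.0646.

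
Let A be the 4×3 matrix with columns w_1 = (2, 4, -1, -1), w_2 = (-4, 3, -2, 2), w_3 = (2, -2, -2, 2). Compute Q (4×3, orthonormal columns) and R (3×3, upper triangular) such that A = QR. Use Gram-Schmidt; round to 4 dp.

w_1 = (2, 4, -1, -1); ‖w_1‖ = 4.6904, so e_1 = (0.4264, 0.8528, -0.2132, -0.2132).
e_1·w_2 = 0.4264·(-4) + 0.8528·3 + (-0.2132)·(-2) + (-0.2132)·2 = 0.8528.
u_2 = w_2 − 0.8528·e_1 = (-4.3636, 2.2727, -1.8182, 2.1818).
‖u_2‖ = 5.6809, so e_2 = (-0.7681, 0.4001, -0.3201, 0.3841).
e_1·w_3 = 0.4264·2 + 0.8528·(-2) + (-0.2132)·(-2) + (-0.2132)·2 = -0.8528; e_2·w_3 = (-0.7681)·2 + 0.4001·(-2) + (-0.3201)·(-2) + 0.3841·2 = -0.9281.
u_3 = w_3 + 0.8528·e_1 + 0.9281·e_2 = (1.6507, -0.9014, -2.4789, 2.1746).
‖u_3‖ = 3.7962, so e_3 = (0.4348, -0.2374, -0.6530, 0.5728).

Q = [[0.4264, -0.7681, 0.4348], [0.8528, 0.4001, -0.2374], [-0.2132, -0.3201, -0.6530], [-0.2132, 0.3841, 0.5728]], R = [[4.6904, 0.8528, -0.8528], [0.0000, 5.6809, -0.9281], [0.0000, 0.0000, 3.7962]]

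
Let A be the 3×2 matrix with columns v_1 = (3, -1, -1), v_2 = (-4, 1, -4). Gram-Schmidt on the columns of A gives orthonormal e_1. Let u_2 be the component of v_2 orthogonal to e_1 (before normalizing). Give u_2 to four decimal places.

u_2 = (-1.5455, 0.1818, -4.8182)

v_1 = (3, -1, -1); ‖v_1‖ = 3.3166, so e_1 = (0.9045, -0.3015, -0.3015).
e_1·v_2 = 0.9045·(-4) + (-0.3015)·1 + (-0.3015)·(-4) = -2.7136.
u_2 = v_2 + 2.7136·e_1 = (-1.5455, 0.1818, -4.8182).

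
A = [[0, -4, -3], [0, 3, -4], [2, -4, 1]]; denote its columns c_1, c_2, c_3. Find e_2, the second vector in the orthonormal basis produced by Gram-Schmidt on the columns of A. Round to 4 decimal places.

e_2 = (-0.8000, 0.6000, 0.0000)

c_1 = (0, 0, 2); ‖c_1‖ = 2.0000, so e_1 = (0.0000, 0.0000, 1.0000).
e_1·c_2 = 0.0000·(-4) + 0.0000·3 + 1.0000·(-4) = -4.0000.
u_2 = c_2 + 4.0000·e_1 = (-4.0000, 3.0000, 0.0000).
‖u_2‖ = 5.0000, so e_2 = (-0.8000, 0.6000, 0.0000).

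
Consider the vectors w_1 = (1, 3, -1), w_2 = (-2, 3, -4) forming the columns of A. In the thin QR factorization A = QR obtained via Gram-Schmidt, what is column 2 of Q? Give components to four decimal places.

e_2 = (-0.7071, 0.0000, -0.7071)

w_1 = (1, 3, -1); ‖w_1‖ = 3.3166, so e_1 = (0.3015, 0.9045, -0.3015).
e_1·w_2 = 0.3015·(-2) + 0.9045·3 + (-0.3015)·(-4) = 3.3166.
u_2 = w_2 − 3.3166·e_1 = (-3.0000, 0.0000, -3.0000).
‖u_2‖ = 4.2426, so e_2 = (-0.7071, 0.0000, -0.7071).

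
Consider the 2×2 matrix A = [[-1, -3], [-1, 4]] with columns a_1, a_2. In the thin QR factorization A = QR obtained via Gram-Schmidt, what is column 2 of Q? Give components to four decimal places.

a_1 = (-1, -1); ‖a_1‖ = 1.4142, so q_1 = (-0.7071, -0.7071).
q_1·a_2 = (-0.7071)·(-3) + (-0.7071)·4 = -0.7071.
u_2 = a_2 + 0.7071·q_1 = (-3.5000, 3.5000).
‖u_2‖ = 4.9497, so q_2 = (-0.7071, 0.7071).

q_2 = (-0.7071, 0.7071)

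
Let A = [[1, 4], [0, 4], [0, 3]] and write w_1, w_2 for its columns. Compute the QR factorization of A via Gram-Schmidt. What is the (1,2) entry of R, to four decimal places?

r_{12} = 4.0000

w_1 = (1, 0, 0); ‖w_1‖ = 1.0000, so q_1 = (1.0000, 0.0000, 0.0000).
r_{12} = q_1·w_2 = 4.0000.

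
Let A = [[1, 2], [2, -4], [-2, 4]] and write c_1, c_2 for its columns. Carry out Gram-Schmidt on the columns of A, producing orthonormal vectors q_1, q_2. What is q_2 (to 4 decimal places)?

q_2 = (0.9428, -0.2357, 0.2357)

c_1 = (1, 2, -2); ‖c_1‖ = 3.0000, so q_1 = (0.3333, 0.6667, -0.6667).
q_1·c_2 = 0.3333·2 + 0.6667·(-4) + (-0.6667)·4 = -4.6667.
u_2 = c_2 + 4.6667·q_1 = (3.5556, -0.8889, 0.8889).
‖u_2‖ = 3.7712, so q_2 = (0.9428, -0.2357, 0.2357).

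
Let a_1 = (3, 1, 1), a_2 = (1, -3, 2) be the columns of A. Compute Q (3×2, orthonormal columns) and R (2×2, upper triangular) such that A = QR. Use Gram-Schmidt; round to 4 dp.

a_1 = (3, 1, 1); ‖a_1‖ = 3.3166, so q_1 = (0.9045, 0.3015, 0.3015).
q_1·a_2 = 0.9045·1 + 0.3015·(-3) + 0.3015·2 = 0.6030.
u_2 = a_2 − 0.6030·q_1 = (0.4545, -3.1818, 1.8182).
‖u_2‖ = 3.6927, so q_2 = (0.1231, -0.8616, 0.4924).

Q = [[0.9045, 0.1231], [0.3015, -0.8616], [0.3015, 0.4924]], R = [[3.3166, 0.6030], [0.0000, 3.6927]]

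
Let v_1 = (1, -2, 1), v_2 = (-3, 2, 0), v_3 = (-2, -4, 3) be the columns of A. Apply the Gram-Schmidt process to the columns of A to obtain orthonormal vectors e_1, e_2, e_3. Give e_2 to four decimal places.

v_1 = (1, -2, 1); ‖v_1‖ = 2.4495, so e_1 = (0.4082, -0.8165, 0.4082).
e_1·v_2 = 0.4082·(-3) + (-0.8165)·2 + 0.4082·0 = -2.8577.
u_2 = v_2 + 2.8577·e_1 = (-1.8333, -0.3333, 1.1667).
‖u_2‖ = 2.1985, so e_2 = (-0.8339, -0.1516, 0.5307).

e_2 = (-0.8339, -0.1516, 0.5307)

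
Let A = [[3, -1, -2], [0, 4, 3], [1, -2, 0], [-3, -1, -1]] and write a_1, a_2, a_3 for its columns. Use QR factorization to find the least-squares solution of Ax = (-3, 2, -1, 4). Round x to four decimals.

x = (-1.1251, 0.3027, 0.0060)

a_1 = (3, 0, 1, -3); ‖a_1‖ = 4.3589, so q_1 = (0.6882, 0.0000, 0.2294, -0.6882).
q_1·a_2 = 0.6882·(-1) + 0.0000·4 + 0.2294·(-2) + (-0.6882)·(-1) = -0.4588.
u_2 = a_2 + 0.4588·q_1 = (-0.6842, 4.0000, -1.8947, -1.3158).
‖u_2‖ = 4.6679, so q_2 = (-0.1466, 0.8569, -0.4059, -0.2819).
q_1·a_3 = 0.6882·(-2) + 0.0000·3 + 0.2294·0 + (-0.6882)·(-1) = -0.6882; q_2·a_3 = (-0.1466)·(-2) + 0.8569·3 + (-0.4059)·0 + (-0.2819)·(-1) = 3.1458.
u_3 = a_3 + 0.6882·q_1 − 3.1458·q_2 = (-1.0652, 0.3043, 1.4348, -0.5870).
‖u_3‖ = 1.9054, so q_3 = (-0.5591, 0.1597, 0.7530, -0.3081).
Qᵀb = (-5.0471, 1.4319, 0.0114).
Back-substitute: x_3 = 0.0114/1.9054 = 0.0060.
x_2 = (1.4319 − 3.1458·0.0060)/4.6679 = 0.3027.
x_1 = (-5.0471 + 0.4588·0.3027 + 0.6882·0.0060)/4.3589 = -1.1251.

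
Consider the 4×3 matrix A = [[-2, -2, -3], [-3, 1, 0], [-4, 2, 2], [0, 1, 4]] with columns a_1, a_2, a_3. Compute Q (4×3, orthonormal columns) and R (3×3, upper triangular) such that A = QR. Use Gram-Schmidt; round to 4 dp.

a_1 = (-2, -3, -4, 0); ‖a_1‖ = 5.3852, so e_1 = (-0.3714, -0.5571, -0.7428, 0.0000).
e_1·a_2 = (-0.3714)·(-2) + (-0.5571)·1 + (-0.7428)·2 + 0.0000·1 = -1.2999.
u_2 = a_2 + 1.2999·e_1 = (-2.4828, 0.2759, 1.0345, 1.0000).
‖u_2‖ = 2.8828, so e_2 = (-0.8612, 0.0957, 0.3589, 0.3469).
e_1·a_3 = (-0.3714)·(-3) + (-0.5571)·0 + (-0.7428)·2 + 0.0000·4 = -0.3714; e_2·a_3 = (-0.8612)·(-3) + 0.0957·0 + 0.3589·2 + 0.3469·4 = 4.6890.
u_3 = a_3 + 0.3714·e_1 − 4.6890·e_2 = (0.9004, -0.6556, 0.0415, 2.3734).
‖u_3‖ = 2.6221, so e_3 = (0.3434, -0.2500, 0.0158, 0.9052).

Q = [[-0.3714, -0.8612, 0.3434], [-0.5571, 0.0957, -0.2500], [-0.7428, 0.3589, 0.0158], [0.0000, 0.3469, 0.9052]], R = [[5.3852, -1.2999, -0.3714], [0.0000, 2.8828, 4.6890], [0.0000, 0.0000, 2.6221]]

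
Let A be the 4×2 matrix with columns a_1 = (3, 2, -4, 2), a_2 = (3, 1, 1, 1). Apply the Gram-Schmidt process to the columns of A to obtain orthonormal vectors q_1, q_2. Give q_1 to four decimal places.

a_1 = (3, 2, -4, 2); ‖a_1‖ = 5.7446, so q_1 = (0.5222, 0.3482, -0.6963, 0.3482).

q_1 = (0.5222, 0.3482, -0.6963, 0.3482)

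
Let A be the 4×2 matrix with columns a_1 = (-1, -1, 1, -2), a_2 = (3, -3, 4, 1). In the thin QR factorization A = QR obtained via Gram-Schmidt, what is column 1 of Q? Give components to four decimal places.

a_1 = (-1, -1, 1, -2); ‖a_1‖ = 2.6458, so e_1 = (-0.3780, -0.3780, 0.3780, -0.7559).

e_1 = (-0.3780, -0.3780, 0.3780, -0.7559)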